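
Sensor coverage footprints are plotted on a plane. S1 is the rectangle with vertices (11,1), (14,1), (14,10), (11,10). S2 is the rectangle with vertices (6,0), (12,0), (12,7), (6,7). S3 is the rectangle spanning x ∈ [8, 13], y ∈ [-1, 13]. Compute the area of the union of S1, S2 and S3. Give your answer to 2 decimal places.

By inclusion–exclusion:
Individual areas: |S1| = 27, |S2| = 42, |S3| = 70.
|S1∩S2|: x∈[11,12], y∈[1,7] → 1·6 = 6.
|S1∩S3|: x∈[11,13], y∈[1,10] → 2·9 = 18.
|S2∩S3|: x∈[8,12], y∈[0,7] → 4·7 = 28.
|S1∩S2∩S3| = 6.
|S1 ∪ S2 ∪ S3| = 139 − 52 + 6 = 93.00.

93.00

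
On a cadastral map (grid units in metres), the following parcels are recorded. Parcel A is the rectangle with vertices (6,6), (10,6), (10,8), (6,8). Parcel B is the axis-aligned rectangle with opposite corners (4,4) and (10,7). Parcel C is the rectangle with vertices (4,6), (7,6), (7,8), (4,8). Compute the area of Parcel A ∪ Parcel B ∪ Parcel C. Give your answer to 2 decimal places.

24.00

By inclusion–exclusion:
Individual areas: |Parcel A| = 8, |Parcel B| = 18, |Parcel C| = 6.
|Parcel A∩Parcel B|: x∈[6,10], y∈[6,7] → 4·1 = 4.
|Parcel A∩Parcel C|: x∈[6,7], y∈[6,8] → 1·2 = 2.
|Parcel B∩Parcel C|: x∈[4,7], y∈[6,7] → 3·1 = 3.
|Parcel A∩Parcel B∩Parcel C| = 1.
|Parcel A ∪ Parcel B ∪ Parcel C| = 32 − 9 + 1 = 24.00.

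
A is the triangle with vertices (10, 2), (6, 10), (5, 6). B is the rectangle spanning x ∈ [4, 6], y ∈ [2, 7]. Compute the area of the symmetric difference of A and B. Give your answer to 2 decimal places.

|A| = 12, |B| = 10, |A∩B| = 1.275.
|A △ B| = |A| + |B| − 2·|A∩B| = 12 + 10 − 2.55 = 19.45.

19.45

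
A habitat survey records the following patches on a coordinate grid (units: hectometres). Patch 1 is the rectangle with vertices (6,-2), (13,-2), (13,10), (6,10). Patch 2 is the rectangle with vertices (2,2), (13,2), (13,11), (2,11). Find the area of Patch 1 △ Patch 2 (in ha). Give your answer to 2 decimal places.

|Patch 1∩Patch 2|: x∈[6,13], y∈[2,10] → 7·8 = 56.
|Patch 1 △ Patch 2| = |Patch 1| + |Patch 2| − 2·|Patch 1∩Patch 2| = 84 + 99 − 112 = 71.00.

71.00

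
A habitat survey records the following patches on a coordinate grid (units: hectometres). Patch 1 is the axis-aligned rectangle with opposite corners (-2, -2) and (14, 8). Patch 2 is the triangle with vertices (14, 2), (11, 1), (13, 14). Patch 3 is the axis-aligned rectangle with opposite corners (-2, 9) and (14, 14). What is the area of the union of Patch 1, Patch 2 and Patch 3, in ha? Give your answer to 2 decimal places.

241.30

By inclusion–exclusion:
Individual areas: |Patch 1| = 160, |Patch 2| = 18.5, |Patch 3| = 80.
|Patch 1∩Patch 2| = 14.2308.
|Patch 1∩Patch 3| = 0 (no overlap).
|Patch 2∩Patch 3| = 2.9647.
|Patch 1∩Patch 2∩Patch 3| = 0.
|Patch 1 ∪ Patch 2 ∪ Patch 3| = 258.5 − 17.1955 + 0 = 241.30.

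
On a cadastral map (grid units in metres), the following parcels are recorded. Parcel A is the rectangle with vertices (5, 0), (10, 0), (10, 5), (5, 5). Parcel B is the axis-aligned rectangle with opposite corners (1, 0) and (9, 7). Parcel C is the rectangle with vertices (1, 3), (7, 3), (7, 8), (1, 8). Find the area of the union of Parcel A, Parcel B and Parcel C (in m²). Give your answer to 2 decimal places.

By inclusion–exclusion:
Individual areas: |Parcel A| = 25, |Parcel B| = 56, |Parcel C| = 30.
|Parcel A∩Parcel B|: x∈[5,9], y∈[0,5] → 4·5 = 20.
|Parcel A∩Parcel C|: x∈[5,7], y∈[3,5] → 2·2 = 4.
|Parcel B∩Parcel C|: x∈[1,7], y∈[3,7] → 6·4 = 24.
|Parcel A∩Parcel B∩Parcel C| = 4.
|Parcel A ∪ Parcel B ∪ Parcel C| = 111 − 48 + 4 = 67.00.

67.00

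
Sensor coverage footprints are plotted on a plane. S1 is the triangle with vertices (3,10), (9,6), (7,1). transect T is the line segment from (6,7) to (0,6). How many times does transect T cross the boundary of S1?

1

The segment meets the boundary at (4.448,6.741).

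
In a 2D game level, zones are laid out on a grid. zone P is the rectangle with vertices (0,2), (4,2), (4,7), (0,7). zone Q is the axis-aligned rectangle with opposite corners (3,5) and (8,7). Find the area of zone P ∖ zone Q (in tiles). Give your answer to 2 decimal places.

|zone P∩zone Q|: x∈[3,4], y∈[5,7] → 1·2 = 2.
|zone P| = 20.
|zone P ∖ zone Q| = |zone P| − |zone P∩zone Q| = 20 − 2 = 18.00.

18.00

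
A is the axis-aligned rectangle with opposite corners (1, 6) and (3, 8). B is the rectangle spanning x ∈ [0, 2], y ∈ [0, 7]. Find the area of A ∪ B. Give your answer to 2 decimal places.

17.00

By inclusion–exclusion:
Individual areas: |A| = 4, |B| = 14.
|A∩B|: x∈[1,2], y∈[6,7] → 1·1 = 1.
|A ∪ B| = 18 − 1 = 17.00.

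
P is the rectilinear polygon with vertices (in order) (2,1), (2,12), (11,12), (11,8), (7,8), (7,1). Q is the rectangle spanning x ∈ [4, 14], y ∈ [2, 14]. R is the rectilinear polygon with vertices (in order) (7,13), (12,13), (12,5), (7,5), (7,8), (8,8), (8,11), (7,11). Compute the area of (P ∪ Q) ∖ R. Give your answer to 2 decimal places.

|P ∪ Q| = 145.
|(P ∪ Q) ∩ R| = 37.
|(P ∪ Q) ∖ R| = 145 − 37 = 108.00.

108.00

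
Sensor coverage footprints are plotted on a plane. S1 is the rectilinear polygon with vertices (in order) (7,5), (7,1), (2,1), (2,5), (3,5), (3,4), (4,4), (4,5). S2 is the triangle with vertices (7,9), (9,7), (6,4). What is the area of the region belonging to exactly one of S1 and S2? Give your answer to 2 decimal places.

|S1| = 19, |S2| = 6, |S1∩S2| = 0.4.
|S1 △ S2| = |S1| + |S2| − 2·|S1∩S2| = 19 + 6 − 0.8 = 24.20.

24.20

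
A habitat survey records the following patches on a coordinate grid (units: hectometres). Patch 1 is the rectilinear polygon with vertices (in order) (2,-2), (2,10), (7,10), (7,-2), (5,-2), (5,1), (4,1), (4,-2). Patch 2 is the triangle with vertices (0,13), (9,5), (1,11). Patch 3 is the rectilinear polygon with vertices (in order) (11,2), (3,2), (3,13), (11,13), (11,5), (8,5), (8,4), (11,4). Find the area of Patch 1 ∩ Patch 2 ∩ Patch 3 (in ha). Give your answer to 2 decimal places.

The intersection is the polygon with vertices (7,6.778), (7,6.5), (3,9.5), (3,10), (3.375,10).
By the shoelace formula its area is 2.16.

2.16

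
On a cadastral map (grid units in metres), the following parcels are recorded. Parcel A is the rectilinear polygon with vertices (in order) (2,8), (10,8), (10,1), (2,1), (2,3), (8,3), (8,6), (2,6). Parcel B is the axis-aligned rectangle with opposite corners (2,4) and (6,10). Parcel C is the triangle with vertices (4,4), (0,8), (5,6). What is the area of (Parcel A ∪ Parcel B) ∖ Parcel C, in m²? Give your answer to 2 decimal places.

|Parcel A ∪ Parcel B| = 54.
|(Parcel A ∪ Parcel B) ∩ Parcel C| = 4.8.
|(Parcel A ∪ Parcel B) ∖ Parcel C| = 54 − 4.8 = 49.20.

49.20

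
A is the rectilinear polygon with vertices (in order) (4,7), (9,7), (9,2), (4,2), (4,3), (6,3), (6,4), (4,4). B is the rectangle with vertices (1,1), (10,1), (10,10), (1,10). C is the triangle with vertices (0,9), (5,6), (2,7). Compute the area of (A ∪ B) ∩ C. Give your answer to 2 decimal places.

1.80

The region (A ∪ B) ∩ C is the polygon with vertices (1,8.4), (5,6), (2,7), (1,8).
By the shoelace formula its area is 1.80.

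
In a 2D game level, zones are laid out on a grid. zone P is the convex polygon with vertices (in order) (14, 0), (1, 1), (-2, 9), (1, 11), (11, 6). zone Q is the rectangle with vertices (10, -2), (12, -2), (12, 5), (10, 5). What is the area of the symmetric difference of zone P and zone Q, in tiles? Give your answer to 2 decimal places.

|zone P| = 102.5, |zone Q| = 14, |zone P∩zone Q| = 9.2885.
|zone P △ zone Q| = |zone P| + |zone Q| − 2·|zone P∩zone Q| = 102.5 + 14 − 18.5769 = 97.92.

97.92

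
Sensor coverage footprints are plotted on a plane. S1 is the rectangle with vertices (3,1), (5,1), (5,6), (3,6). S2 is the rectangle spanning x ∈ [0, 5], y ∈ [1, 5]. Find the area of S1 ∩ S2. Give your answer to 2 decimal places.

|S1∩S2|: x∈[3,5], y∈[1,5] → 2·4 = 8.

8.00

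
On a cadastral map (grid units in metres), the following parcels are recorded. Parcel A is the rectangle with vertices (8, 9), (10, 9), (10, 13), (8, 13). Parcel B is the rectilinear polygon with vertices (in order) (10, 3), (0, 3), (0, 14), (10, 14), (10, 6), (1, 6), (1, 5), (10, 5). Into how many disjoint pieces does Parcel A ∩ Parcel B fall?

Parcel A ∩ Parcel B is a single connected region.

1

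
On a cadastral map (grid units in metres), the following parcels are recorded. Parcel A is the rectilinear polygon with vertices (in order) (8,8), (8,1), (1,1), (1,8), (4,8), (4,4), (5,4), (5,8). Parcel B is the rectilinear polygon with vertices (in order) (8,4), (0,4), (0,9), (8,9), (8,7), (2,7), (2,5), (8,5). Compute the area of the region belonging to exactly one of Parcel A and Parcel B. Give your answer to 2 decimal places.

45.00

|Parcel A| = 45, |Parcel B| = 28, |Parcel A∩Parcel B| = 14.
|Parcel A △ Parcel B| = |Parcel A| + |Parcel B| − 2·|Parcel A∩Parcel B| = 45 + 28 − 28 = 45.00.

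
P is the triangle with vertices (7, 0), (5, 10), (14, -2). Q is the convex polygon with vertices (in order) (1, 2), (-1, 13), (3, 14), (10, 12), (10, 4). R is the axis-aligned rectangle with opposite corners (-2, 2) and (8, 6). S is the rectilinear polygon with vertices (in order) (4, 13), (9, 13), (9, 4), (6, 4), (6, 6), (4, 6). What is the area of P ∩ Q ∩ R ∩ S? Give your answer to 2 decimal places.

3.90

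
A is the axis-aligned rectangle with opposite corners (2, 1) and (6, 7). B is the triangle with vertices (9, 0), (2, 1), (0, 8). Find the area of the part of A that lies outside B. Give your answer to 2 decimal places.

|A| = 24, |A∩B| = 13.7778.
|A ∖ B| = |A| − |A∩B| = 24 − 13.7778 = 10.22.

10.22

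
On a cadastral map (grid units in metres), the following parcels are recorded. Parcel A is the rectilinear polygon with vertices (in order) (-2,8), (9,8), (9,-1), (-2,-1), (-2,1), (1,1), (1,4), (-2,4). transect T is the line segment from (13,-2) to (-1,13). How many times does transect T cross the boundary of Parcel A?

2

The segment meets the boundary at (3.667,8), (9,2.286).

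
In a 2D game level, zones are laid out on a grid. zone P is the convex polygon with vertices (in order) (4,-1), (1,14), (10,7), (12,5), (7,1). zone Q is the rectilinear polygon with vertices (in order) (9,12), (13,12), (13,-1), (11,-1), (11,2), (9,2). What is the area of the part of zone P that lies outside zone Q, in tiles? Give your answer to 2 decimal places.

|zone P| = 72, |zone P∩zone Q| = 7.9889.
|zone P ∖ zone Q| = |zone P| − |zone P∩zone Q| = 72 − 7.9889 = 64.01.

64.01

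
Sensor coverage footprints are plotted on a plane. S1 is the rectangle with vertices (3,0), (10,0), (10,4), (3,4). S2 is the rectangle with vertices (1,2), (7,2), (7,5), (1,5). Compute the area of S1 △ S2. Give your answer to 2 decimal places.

|S1∩S2|: x∈[3,7], y∈[2,4] → 4·2 = 8.
|S1 △ S2| = |S1| + |S2| − 2·|S1∩S2| = 28 + 18 − 16 = 30.00.

30.00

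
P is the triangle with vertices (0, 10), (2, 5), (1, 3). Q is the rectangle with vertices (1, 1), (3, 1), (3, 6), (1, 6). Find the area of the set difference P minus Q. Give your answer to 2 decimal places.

|P| = 4.5, |P∩Q| = 1.8.
|P ∖ Q| = |P| − |P∩Q| = 4.5 − 1.8 = 2.70.

2.70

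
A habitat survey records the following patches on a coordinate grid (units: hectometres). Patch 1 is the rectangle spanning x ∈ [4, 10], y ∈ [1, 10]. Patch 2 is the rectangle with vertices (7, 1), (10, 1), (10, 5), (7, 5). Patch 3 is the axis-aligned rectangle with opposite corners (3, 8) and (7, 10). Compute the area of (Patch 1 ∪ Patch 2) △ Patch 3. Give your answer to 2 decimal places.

50.00

|Patch 1 ∪ Patch 2| = 54.
|(Patch 1 ∪ Patch 2) ∩ Patch 3| = 6.
|(Patch 1 ∪ Patch 2) △ Patch 3| = 54 + 8 − 12 = 50.00.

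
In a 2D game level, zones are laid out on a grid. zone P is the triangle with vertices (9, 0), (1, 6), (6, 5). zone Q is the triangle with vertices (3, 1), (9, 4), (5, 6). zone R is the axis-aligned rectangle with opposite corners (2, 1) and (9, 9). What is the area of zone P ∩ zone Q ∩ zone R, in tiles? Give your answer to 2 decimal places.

5.16

The intersection is the polygon with vertices (4.704,5.259), (6,5), (7.154,3.077), (5.8,2.4), (4.077,3.692).
By the shoelace formula its area is 5.16.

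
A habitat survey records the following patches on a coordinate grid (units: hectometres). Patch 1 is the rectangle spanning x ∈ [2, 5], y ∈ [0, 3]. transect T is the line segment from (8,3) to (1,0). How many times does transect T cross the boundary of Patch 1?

The segment meets the boundary at (2,0.429), (5,1.714).

2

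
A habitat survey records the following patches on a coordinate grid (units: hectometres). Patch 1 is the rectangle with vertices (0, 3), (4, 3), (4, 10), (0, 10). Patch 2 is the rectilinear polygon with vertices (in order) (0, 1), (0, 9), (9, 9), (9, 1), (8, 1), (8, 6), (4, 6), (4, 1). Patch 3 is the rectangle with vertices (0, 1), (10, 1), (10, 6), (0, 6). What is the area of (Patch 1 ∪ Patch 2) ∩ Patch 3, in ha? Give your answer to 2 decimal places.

|Patch 1 ∪ Patch 2| = 56.
|(Patch 1 ∪ Patch 2) ∩ Patch 3| = 25.00.

25.00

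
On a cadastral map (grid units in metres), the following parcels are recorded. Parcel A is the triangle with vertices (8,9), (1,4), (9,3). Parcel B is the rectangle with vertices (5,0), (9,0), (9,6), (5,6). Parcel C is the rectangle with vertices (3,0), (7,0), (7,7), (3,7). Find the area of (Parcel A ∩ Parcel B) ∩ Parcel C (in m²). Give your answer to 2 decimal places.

The region (Parcel A ∩ Parcel B) ∩ Parcel C is the polygon with vertices (5,6), (7,6), (7,3.25), (5,3.5).
By the shoelace formula its area is 5.25.

5.25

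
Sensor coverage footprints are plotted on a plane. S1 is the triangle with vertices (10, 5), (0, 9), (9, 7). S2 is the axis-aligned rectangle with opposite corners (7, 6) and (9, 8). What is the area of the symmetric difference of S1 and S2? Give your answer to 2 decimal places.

7.21

|S1| = 8, |S2| = 4, |S1∩S2| = 2.3944.
|S1 △ S2| = |S1| + |S2| − 2·|S1∩S2| = 8 + 4 − 4.7889 = 7.21.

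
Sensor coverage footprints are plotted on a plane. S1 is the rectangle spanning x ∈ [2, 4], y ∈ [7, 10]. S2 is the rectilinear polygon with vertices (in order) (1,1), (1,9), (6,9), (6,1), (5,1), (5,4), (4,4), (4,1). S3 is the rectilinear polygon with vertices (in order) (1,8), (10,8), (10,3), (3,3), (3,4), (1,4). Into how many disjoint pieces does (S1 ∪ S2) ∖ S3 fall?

3

(S1 ∪ S2) ∖ S3 splits into 3 disjoint pieces (area 7, area 2, area 8).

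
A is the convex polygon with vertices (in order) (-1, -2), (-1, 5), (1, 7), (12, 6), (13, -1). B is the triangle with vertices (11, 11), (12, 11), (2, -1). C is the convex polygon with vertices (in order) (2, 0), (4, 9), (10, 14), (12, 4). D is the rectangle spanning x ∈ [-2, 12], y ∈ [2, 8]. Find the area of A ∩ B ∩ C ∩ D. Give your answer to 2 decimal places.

The intersection is the polygon with vertices (7.553,6.404), (8.127,6.352), (4.5,2), (4.25,2).
By the shoelace formula its area is 1.89.

1.89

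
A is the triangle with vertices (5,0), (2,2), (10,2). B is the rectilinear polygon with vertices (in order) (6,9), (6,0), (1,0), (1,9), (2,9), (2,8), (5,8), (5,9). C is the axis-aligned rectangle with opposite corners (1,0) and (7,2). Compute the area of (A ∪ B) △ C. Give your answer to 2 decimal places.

34.40

|A ∪ B| = 45.2.
|(A ∪ B) ∩ C| = 11.4.
|(A ∪ B) △ C| = 45.2 + 12 − 22.8 = 34.40.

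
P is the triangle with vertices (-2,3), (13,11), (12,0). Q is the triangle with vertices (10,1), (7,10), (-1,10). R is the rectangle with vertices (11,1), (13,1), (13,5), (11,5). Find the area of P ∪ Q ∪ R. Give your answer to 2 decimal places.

By inclusion–exclusion:
Individual areas: |P| = 78.5, |Q| = 36, |R| = 8.
|P∩Q| = 16.1191.
|P∩R| = 5.0909.
|Q∩R| = 0.
|P∩Q∩R| = 0.
|P ∪ Q ∪ R| = 122.5 − 21.21 + 0 = 101.29.

101.29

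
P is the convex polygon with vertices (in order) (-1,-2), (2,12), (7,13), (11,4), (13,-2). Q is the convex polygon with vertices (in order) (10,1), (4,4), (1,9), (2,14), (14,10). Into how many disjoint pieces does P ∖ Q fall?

2

P ∖ Q splits into 2 disjoint pieces (area 71.6855, area 0.5326).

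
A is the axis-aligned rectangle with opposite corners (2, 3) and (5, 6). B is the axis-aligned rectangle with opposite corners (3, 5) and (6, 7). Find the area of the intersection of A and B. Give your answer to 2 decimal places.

|A∩B|: x∈[3,5], y∈[5,6] → 2·1 = 2.

2.00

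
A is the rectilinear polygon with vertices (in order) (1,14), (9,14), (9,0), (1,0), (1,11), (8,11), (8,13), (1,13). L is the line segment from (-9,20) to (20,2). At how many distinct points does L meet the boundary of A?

The segment meets the boundary at (9,8.828), (5.5,11), (2.278,13), (1,13.793).

4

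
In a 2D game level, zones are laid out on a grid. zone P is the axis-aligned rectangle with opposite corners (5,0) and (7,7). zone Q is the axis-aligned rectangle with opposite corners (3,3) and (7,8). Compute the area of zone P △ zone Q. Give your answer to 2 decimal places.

18.00

|zone P∩zone Q|: x∈[5,7], y∈[3,7] → 2·4 = 8.
|zone P △ zone Q| = |zone P| + |zone Q| − 2·|zone P∩zone Q| = 14 + 20 − 16 = 18.00.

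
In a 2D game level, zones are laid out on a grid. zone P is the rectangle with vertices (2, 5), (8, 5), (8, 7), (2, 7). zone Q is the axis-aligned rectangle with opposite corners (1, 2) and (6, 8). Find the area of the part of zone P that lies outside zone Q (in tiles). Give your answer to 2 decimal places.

|zone P∩zone Q|: x∈[2,6], y∈[5,7] → 4·2 = 8.
|zone P| = 12.
|zone P ∖ zone Q| = |zone P| − |zone P∩zone Q| = 12 − 8 = 4.00.

4.00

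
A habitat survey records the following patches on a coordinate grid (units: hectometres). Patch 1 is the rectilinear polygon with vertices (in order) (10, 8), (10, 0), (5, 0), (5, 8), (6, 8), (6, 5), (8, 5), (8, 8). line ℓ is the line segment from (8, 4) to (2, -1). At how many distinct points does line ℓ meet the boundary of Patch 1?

The segment meets the boundary at (5,1.5).

1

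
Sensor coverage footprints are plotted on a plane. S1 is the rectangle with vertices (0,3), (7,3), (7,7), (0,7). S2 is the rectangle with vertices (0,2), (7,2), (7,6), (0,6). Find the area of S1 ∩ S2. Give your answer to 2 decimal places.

|S1∩S2|: x∈[0,7], y∈[3,6] → 7·3 = 21.

21.00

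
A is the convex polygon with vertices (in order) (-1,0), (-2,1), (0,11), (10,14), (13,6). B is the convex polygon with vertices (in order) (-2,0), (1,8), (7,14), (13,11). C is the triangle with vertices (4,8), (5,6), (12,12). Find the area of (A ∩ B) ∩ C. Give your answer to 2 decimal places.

The region (A ∩ B) ∩ C is the polygon with vertices (11.054,11.189), (5,6), (4,8), (10.947,11.474).
By the shoelace formula its area is 9.82.

9.82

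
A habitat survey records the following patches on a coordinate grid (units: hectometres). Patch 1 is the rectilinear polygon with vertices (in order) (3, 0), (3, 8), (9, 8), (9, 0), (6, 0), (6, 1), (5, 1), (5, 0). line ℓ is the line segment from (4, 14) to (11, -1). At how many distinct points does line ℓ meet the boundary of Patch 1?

The segment meets the boundary at (9,3.286), (6.8,8).

2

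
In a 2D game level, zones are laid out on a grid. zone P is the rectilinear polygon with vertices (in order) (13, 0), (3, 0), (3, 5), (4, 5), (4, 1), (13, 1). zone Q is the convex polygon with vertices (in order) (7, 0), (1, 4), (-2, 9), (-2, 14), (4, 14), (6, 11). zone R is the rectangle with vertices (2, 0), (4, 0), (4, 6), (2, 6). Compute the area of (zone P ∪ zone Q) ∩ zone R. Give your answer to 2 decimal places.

The region (zone P ∪ zone Q) ∩ zone R is the polygon with vertices (3,0), (3,2.667), (2,3.333), (2,6), (4,6), (4,2), (4,1), (4,0).
By the shoelace formula its area is 9.00.

9.00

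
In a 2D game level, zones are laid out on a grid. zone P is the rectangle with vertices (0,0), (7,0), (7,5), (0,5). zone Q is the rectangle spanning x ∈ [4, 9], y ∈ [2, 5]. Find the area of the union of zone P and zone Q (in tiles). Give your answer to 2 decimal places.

By inclusion–exclusion:
Individual areas: |zone P| = 35, |zone Q| = 15.
|zone P∩zone Q|: x∈[4,7], y∈[2,5] → 3·3 = 9.
|zone P ∪ zone Q| = 50 − 9 = 41.00.

41.00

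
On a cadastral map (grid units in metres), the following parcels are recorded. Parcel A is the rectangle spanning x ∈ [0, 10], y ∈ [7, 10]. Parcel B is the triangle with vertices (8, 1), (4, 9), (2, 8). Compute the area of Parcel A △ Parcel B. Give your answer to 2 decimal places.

|Parcel A| = 30, |Parcel B| = 10, |Parcel A∩Parcel B| = 3.5714.
|Parcel A △ Parcel B| = |Parcel A| + |Parcel B| − 2·|Parcel A∩Parcel B| = 30 + 10 − 7.1429 = 32.86.

32.86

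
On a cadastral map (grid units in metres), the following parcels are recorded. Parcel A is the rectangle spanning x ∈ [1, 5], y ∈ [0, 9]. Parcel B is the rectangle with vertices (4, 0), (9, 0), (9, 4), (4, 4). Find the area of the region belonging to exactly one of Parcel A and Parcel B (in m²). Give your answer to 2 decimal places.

48.00

|Parcel A∩Parcel B|: x∈[4,5], y∈[0,4] → 1·4 = 4.
|Parcel A △ Parcel B| = |Parcel A| + |Parcel B| − 2·|Parcel A∩Parcel B| = 36 + 20 − 8 = 48.00.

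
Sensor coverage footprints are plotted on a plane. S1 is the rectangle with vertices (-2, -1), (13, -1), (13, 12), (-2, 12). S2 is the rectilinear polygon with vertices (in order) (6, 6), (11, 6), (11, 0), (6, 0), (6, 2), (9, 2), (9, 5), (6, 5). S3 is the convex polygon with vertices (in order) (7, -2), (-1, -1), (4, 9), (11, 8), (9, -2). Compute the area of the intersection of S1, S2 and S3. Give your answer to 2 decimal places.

15.00

The intersection is the polygon with vertices (6,0), (6,2), (9,2), (9,5), (6,5), (6,6), (10.6,6), (9.4,0).
By the shoelace formula its area is 15.00.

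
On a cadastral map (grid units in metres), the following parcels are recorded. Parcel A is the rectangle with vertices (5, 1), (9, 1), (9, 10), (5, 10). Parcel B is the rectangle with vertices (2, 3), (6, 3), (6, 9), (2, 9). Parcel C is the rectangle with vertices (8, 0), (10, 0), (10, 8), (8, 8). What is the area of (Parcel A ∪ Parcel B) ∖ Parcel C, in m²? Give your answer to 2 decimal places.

47.00

|Parcel A ∪ Parcel B| = 54.
|(Parcel A ∪ Parcel B) ∩ Parcel C| = 7.
|(Parcel A ∪ Parcel B) ∖ Parcel C| = 54 − 7 = 47.00.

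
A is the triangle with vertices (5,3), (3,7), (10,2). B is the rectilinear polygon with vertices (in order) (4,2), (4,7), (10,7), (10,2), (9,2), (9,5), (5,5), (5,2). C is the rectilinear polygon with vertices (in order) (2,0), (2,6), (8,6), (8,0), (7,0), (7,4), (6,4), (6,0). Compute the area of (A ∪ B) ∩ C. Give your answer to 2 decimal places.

|A ∪ B| = 24.5857.
|(A ∪ B) ∩ C| = 11.12.

11.12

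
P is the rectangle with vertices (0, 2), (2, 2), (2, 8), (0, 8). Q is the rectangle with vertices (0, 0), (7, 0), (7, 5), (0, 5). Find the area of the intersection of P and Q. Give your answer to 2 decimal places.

6.00

|P∩Q|: x∈[0,2], y∈[2,5] → 2·3 = 6.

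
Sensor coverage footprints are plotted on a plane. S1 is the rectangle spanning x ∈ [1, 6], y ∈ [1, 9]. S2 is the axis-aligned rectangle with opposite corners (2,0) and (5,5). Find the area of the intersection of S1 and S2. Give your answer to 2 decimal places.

|S1∩S2|: x∈[2,5], y∈[1,5] → 3·4 = 12.

12.00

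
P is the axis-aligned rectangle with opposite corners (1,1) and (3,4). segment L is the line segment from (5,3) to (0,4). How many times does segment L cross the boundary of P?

The segment meets the boundary at (1,3.8), (3,3.4).

2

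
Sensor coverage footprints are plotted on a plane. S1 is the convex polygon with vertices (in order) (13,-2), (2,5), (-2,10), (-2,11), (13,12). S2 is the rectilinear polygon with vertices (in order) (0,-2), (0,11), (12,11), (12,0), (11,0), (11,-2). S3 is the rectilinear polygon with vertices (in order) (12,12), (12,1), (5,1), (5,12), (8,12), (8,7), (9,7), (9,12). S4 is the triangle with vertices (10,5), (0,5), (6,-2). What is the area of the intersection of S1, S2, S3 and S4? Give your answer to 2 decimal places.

The intersection is the polygon with vertices (5,3.091), (5,5), (10,5), (7.867,1.267).
By the shoelace formula its area is 12.07.

12.07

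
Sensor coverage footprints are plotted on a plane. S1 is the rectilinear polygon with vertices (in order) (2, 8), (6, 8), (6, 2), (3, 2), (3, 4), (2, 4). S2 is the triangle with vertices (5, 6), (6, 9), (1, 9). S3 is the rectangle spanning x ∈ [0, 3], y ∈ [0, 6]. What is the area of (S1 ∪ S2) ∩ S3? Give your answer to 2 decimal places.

|S1 ∪ S2| = 26.1667.
|(S1 ∪ S2) ∩ S3| = 2.00.

2.00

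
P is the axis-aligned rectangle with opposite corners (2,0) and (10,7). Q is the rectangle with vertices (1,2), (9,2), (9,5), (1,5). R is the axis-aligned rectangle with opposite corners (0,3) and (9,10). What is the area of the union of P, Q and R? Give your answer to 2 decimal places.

92.00

By inclusion–exclusion:
Individual areas: |P| = 56, |Q| = 24, |R| = 63.
|P∩Q|: x∈[2,9], y∈[2,5] → 7·3 = 21.
|P∩R|: x∈[2,9], y∈[3,7] → 7·4 = 28.
|Q∩R|: x∈[1,9], y∈[3,5] → 8·2 = 16.
|P∩Q∩R| = 14.
|P ∪ Q ∪ R| = 143 − 65 + 14 = 92.00.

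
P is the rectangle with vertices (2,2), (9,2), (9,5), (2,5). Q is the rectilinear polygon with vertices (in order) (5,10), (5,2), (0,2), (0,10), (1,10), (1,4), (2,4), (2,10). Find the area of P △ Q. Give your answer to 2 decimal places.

37.00

|P| = 21, |Q| = 34, |P∩Q| = 9.
|P △ Q| = |P| + |Q| − 2·|P∩Q| = 21 + 34 − 18 = 37.00.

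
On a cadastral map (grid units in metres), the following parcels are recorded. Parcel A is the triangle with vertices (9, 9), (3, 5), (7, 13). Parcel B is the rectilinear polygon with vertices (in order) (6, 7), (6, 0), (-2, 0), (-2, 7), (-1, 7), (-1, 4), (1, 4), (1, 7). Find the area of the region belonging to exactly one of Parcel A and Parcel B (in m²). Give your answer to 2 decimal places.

|Parcel A| = 16, |Parcel B| = 50, |Parcel A∩Parcel B| = 2.
|Parcel A △ Parcel B| = |Parcel A| + |Parcel B| − 2·|Parcel A∩Parcel B| = 16 + 50 − 4 = 62.00.

62.00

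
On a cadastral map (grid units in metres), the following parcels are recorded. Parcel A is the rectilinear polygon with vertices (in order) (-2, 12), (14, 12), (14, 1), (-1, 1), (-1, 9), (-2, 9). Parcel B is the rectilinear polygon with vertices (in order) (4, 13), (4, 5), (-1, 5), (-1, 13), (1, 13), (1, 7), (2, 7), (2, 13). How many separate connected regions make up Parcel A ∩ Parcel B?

Parcel A ∩ Parcel B is a single connected region.

1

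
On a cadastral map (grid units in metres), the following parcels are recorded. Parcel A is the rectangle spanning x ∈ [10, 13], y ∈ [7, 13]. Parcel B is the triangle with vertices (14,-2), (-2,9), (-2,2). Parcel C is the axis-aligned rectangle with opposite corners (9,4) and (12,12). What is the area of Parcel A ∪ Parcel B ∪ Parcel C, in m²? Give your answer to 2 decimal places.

88.00

By inclusion–exclusion:
Individual areas: |Parcel A| = 18, |Parcel B| = 56, |Parcel C| = 24.
|Parcel A∩Parcel B| = 0.
|Parcel A∩Parcel C|: x∈[10,12], y∈[7,12] → 2·5 = 10.
|Parcel B∩Parcel C| = 0.
|Parcel A∩Parcel B∩Parcel C| = 0.
|Parcel A ∪ Parcel B ∪ Parcel C| = 98 − 10 + 0 = 88.00.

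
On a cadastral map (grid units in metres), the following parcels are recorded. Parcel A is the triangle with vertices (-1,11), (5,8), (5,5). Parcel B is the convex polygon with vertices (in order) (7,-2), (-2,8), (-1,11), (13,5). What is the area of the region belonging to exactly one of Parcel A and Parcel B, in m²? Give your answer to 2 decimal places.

|Parcel A| = 9, |Parcel B| = 85.5, |Parcel A∩Parcel B| = 9.
|Parcel A △ Parcel B| = |Parcel A| + |Parcel B| − 2·|Parcel A∩Parcel B| = 9 + 85.5 − 18 = 76.50.

76.50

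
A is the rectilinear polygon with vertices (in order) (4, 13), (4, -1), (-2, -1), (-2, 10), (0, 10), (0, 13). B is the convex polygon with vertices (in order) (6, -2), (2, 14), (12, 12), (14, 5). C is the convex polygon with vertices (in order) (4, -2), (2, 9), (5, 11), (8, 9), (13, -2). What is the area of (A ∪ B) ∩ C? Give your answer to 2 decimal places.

65.07

The region (A ∪ B) ∩ C is the polygon with vertices (3.818,-1), (2,9), (5,11), (8,9), (11.008,2.382), (6,-2), (4,6), (4,-1).
By the shoelace formula its area is 65.07.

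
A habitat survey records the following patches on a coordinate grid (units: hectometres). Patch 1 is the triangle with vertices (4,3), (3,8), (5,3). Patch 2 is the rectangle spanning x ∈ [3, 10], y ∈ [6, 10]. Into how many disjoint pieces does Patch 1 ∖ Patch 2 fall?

Patch 1 ∖ Patch 2 is a single connected region.

1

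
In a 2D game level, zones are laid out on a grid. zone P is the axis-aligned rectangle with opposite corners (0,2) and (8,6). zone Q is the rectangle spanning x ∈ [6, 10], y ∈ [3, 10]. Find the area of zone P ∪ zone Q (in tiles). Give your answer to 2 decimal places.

By inclusion–exclusion:
Individual areas: |zone P| = 32, |zone Q| = 28.
|zone P∩zone Q|: x∈[6,8], y∈[3,6] → 2·3 = 6.
|zone P ∪ zone Q| = 60 − 6 = 54.00.

54.00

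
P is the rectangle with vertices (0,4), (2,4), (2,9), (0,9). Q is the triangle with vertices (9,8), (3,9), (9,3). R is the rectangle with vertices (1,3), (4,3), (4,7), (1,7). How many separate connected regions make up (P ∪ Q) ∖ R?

2

(P ∪ Q) ∖ R splits into 2 disjoint pieces (area 7, area 15).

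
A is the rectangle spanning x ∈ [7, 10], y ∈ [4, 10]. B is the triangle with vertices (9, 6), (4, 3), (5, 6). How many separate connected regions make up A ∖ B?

1

A ∖ B is a single connected region.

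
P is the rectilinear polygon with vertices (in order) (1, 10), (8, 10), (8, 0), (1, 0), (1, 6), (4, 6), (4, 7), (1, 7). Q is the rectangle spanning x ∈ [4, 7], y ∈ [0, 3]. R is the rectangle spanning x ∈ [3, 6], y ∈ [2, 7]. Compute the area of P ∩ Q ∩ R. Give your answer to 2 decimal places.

2.00

The intersection is the polygon with vertices (4,3), (6,3), (6,2), (4,2).
By the shoelace formula its area is 2.00.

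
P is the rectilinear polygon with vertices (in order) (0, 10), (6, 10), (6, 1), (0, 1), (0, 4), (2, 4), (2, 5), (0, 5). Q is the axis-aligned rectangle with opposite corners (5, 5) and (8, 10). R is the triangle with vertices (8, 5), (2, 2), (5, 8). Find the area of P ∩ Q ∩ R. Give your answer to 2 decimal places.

The intersection is the polygon with vertices (6,5), (5,5), (5,8), (6,7).
By the shoelace formula its area is 2.50.

2.50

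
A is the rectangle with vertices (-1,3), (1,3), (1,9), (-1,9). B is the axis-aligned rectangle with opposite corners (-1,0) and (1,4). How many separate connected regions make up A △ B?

2

A △ B splits into 2 disjoint pieces (area 10, area 6).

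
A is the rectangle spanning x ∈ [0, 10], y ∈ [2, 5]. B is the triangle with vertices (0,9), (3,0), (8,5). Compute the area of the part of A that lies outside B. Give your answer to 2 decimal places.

|A| = 30, |A∩B| = 14.
|A ∖ B| = |A| − |A∩B| = 30 − 14 = 16.00.

16.00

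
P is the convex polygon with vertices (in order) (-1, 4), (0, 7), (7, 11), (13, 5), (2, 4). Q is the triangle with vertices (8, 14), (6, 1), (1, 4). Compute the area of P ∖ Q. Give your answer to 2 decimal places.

|P| = 55, |P∩Q| = 23.2305.
|P ∖ Q| = |P| − |P∩Q| = 55 − 23.2305 = 31.77.

31.77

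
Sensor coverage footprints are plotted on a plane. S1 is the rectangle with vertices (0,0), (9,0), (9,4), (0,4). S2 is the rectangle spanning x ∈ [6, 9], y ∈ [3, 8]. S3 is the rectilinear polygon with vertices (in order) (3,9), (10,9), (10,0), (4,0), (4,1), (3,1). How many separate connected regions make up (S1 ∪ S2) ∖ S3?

(S1 ∪ S2) ∖ S3 is a single connected region.

1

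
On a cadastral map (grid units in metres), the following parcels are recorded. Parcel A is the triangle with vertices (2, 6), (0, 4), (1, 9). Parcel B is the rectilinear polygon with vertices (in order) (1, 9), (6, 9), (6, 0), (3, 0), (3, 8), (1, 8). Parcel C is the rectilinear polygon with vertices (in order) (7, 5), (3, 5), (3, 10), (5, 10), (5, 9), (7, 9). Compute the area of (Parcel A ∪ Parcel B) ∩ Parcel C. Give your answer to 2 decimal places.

12.00

The region (Parcel A ∪ Parcel B) ∩ Parcel C is the polygon with vertices (5,9), (6,9), (6,5), (3,5), (3,8), (3,9).
By the shoelace formula its area is 12.00.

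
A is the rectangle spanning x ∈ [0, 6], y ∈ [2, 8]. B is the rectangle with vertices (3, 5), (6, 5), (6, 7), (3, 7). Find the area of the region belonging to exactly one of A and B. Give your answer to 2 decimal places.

|A∩B|: x∈[3,6], y∈[5,7] → 3·2 = 6.
|A △ B| = |A| + |B| − 2·|A∩B| = 36 + 6 − 12 = 30.00.

30.00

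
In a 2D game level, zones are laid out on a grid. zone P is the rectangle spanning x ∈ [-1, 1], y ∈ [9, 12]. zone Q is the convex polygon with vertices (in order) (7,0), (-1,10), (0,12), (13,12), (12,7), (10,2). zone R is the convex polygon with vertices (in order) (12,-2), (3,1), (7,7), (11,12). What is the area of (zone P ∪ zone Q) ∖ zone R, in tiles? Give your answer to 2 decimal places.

|zone P ∪ zone Q| = 106.9.
|(zone P ∪ zone Q) ∩ zone R| = 42.3636.
|(zone P ∪ zone Q) ∖ zone R| = 106.9 − 42.3636 = 64.54.

64.54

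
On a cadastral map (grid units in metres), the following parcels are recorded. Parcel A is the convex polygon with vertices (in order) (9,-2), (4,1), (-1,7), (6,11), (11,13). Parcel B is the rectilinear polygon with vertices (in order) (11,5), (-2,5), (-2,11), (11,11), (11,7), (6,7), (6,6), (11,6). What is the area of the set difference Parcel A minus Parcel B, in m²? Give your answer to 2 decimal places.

46.30

|Parcel A| = 94.5, |Parcel A∩Parcel B| = 48.2.
|Parcel A ∖ Parcel B| = |Parcel A| − |Parcel A∩Parcel B| = 94.5 − 48.2 = 46.30.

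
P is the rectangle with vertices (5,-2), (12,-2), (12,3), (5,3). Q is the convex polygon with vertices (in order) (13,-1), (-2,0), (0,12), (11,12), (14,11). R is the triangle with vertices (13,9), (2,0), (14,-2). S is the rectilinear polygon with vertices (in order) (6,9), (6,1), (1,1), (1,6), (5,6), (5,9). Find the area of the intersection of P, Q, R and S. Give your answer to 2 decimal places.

1.82

The intersection is the polygon with vertices (5,2.454), (5.667,3), (6,3), (6,1), (5,1).
By the shoelace formula its area is 1.82.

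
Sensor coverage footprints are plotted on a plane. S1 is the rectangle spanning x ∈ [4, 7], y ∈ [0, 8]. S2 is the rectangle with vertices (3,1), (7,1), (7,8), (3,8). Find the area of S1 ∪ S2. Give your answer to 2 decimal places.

By inclusion–exclusion:
Individual areas: |S1| = 24, |S2| = 28.
|S1∩S2|: x∈[4,7], y∈[1,8] → 3·7 = 21.
|S1 ∪ S2| = 52 − 21 = 31.00.

31.00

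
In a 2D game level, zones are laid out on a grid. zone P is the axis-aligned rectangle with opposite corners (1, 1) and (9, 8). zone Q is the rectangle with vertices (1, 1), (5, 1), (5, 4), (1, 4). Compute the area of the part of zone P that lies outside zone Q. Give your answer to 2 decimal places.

|zone P∩zone Q|: x∈[1,5], y∈[1,4] → 4·3 = 12.
|zone P| = 56.
|zone P ∖ zone Q| = |zone P| − |zone P∩zone Q| = 56 − 12 = 44.00.

44.00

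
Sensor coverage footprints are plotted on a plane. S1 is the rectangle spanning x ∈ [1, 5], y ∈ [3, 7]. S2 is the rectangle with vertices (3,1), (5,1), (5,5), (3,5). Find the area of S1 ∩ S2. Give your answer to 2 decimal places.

|S1∩S2|: x∈[3,5], y∈[3,5] → 2·2 = 4.

4.00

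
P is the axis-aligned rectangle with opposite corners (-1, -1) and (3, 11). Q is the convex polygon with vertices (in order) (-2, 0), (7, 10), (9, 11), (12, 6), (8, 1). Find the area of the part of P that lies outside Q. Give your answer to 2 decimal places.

35.87

|P| = 48, |P∩Q| = 12.1333.
|P ∖ Q| = |P| − |P∩Q| = 48 − 12.1333 = 35.87.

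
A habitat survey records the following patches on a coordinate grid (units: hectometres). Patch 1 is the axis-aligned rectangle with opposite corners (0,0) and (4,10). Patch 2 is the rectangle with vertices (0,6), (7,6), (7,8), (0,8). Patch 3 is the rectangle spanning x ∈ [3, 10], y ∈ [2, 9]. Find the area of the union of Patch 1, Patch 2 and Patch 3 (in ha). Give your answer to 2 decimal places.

82.00

By inclusion–exclusion:
Individual areas: |Patch 1| = 40, |Patch 2| = 14, |Patch 3| = 49.
|Patch 1∩Patch 2|: x∈[0,4], y∈[6,8] → 4·2 = 8.
|Patch 1∩Patch 3|: x∈[3,4], y∈[2,9] → 1·7 = 7.
|Patch 2∩Patch 3|: x∈[3,7], y∈[6,8] → 4·2 = 8.
|Patch 1∩Patch 2∩Patch 3| = 2.
|Patch 1 ∪ Patch 2 ∪ Patch 3| = 103 − 23 + 2 = 82.00.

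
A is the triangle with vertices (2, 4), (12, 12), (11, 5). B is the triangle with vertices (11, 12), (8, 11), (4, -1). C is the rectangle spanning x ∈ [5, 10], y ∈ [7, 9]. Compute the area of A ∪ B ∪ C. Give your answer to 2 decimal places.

By inclusion–exclusion:
Individual areas: |A| = 31, |B| = 16, |C| = 10.
|A∩B| = 7.6132.
|A∩C| = 6.
|B∩C| = 3.6923.
|A∩B∩C| = 3.234.
|A ∪ B ∪ C| = 57 − 17.3055 + 3.234 = 42.93.

42.93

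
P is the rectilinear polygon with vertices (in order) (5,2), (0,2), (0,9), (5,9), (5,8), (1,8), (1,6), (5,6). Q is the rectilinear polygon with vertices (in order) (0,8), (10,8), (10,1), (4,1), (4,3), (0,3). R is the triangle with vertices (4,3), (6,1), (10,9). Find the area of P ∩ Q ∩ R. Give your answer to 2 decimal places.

The intersection is the polygon with vertices (5,2), (4,3), (5,4).
By the shoelace formula its area is 1.00.

1.00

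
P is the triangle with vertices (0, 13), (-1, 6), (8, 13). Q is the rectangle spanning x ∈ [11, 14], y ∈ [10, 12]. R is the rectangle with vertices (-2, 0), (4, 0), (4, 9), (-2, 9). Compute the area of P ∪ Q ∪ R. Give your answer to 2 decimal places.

82.86

By inclusion–exclusion:
Individual areas: |P| = 28, |Q| = 6, |R| = 54.
|P∩Q| = 0.
|P∩R| = 5.1429.
|Q∩R| = 0 (no overlap).
|P∩Q∩R| = 0.
|P ∪ Q ∪ R| = 88 − 5.1429 + 0 = 82.86.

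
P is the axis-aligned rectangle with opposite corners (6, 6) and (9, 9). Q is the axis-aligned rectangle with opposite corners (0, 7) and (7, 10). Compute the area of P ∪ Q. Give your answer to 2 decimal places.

28.00

By inclusion–exclusion:
Individual areas: |P| = 9, |Q| = 21.
|P∩Q|: x∈[6,7], y∈[7,9] → 1·2 = 2.
|P ∪ Q| = 30 − 2 = 28.00.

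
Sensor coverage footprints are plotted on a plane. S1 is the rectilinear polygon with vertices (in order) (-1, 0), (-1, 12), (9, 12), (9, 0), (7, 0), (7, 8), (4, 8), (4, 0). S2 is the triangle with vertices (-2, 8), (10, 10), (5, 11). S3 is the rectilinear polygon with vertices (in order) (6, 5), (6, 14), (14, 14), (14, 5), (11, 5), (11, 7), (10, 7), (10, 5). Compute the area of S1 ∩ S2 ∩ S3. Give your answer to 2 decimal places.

The intersection is the polygon with vertices (9,10.2), (9,9.833), (6,9.333), (6,10.8).
By the shoelace formula its area is 2.75.

2.75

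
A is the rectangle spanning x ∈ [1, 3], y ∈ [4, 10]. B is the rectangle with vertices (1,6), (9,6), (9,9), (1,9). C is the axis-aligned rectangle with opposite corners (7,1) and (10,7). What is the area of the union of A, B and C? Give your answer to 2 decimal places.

46.00

By inclusion–exclusion:
Individual areas: |A| = 12, |B| = 24, |C| = 18.
|A∩B|: x∈[1,3], y∈[6,9] → 2·3 = 6.
|A∩C| = 0 (no overlap).
|B∩C|: x∈[7,9], y∈[6,7] → 2·1 = 2.
|A∩B∩C| = 0.
|A ∪ B ∪ C| = 54 − 8 + 0 = 46.00.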